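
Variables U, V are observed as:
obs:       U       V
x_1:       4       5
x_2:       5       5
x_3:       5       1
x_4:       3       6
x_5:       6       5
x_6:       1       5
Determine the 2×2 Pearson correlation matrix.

Step 1 — column means:
  mean(U) = (4 + 5 + 5 + 3 + 6 + 1) / 6 = 24/6 = 4
  mean(V) = (5 + 5 + 1 + 6 + 5 + 5) / 6 = 27/6 = 4.5

Step 2 — sample variances and covariances s[i,j] = (1/(n-1)) · Σ_k (x_{k,i} - mean_i) · (x_{k,j} - mean_j), with n-1 = 5:
  s[U,U] = ((0)·(0) + (1)·(1) + (1)·(1) + (-1)·(-1) + (2)·(2) + (-3)·(-3)) / 5 = 16/5 = 3.2
  s[U,V] = ((0)·(0.5) + (1)·(0.5) + (1)·(-3.5) + (-1)·(1.5) + (2)·(0.5) + (-3)·(0.5)) / 5 = -5/5 = -1
  s[V,V] = ((0.5)·(0.5) + (0.5)·(0.5) + (-3.5)·(-3.5) + (1.5)·(1.5) + (0.5)·(0.5) + (0.5)·(0.5)) / 5 = 15.5/5 = 3.1
  Sample standard deviations s_i = √(s[i,i]):
  s(U) = √(3.2) = 1.7889
  s(V) = √(3.1) = 1.7607

Step 3 — r_{ij} = s_{ij} / (s_i · s_j):
  r[U,U] = 1 (diagonal).
  r[U,V] = -1 / (1.7889 · 1.7607) = -1 / 3.1496 = -0.3175
  r[V,V] = 1 (diagonal).

R is symmetric with unit diagonal. Assembling:

R = [[1, -0.3175],
 [-0.3175, 1]]


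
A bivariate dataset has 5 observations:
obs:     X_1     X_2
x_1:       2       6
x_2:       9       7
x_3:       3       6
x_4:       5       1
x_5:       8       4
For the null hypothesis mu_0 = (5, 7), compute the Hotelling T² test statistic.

Step 1 — sample mean vector:
  mean(X_1) = (2 + 9 + 3 + 5 + 8) / 5 = 27/5 = 5.4
  mean(X_2) = (6 + 7 + 6 + 1 + 4) / 5 = 24/5 = 4.8
  x̄ = (5.4, 4.8),  deviation x̄ - mu_0 = (5.4, 4.8) - (5, 7) = (0.4, -2.2).

Step 2 — sample covariance matrix, S[i,j] = (1/(n-1)) · Σ_k (x_{k,i} - mean_i) · (x_{k,j} - mean_j), divisor n-1 = 4:
  S[X_1,X_1] = ((-3.4)·(-3.4) + (3.6)·(3.6) + (-2.4)·(-2.4) + (-0.4)·(-0.4) + (2.6)·(2.6)) / 4 = 37.2/4 = 9.3
  S[X_1,X_2] = ((-3.4)·(1.2) + (3.6)·(2.2) + (-2.4)·(1.2) + (-0.4)·(-3.8) + (2.6)·(-0.8)) / 4 = 0.4/4 = 0.1
  S[X_2,X_2] = ((1.2)·(1.2) + (2.2)·(2.2) + (1.2)·(1.2) + (-3.8)·(-3.8) + (-0.8)·(-0.8)) / 4 = 22.8/4 = 5.7
  S = [[9.3, 0.1],
 [0.1, 5.7]].

Step 3 — invert S. det(S) = 9.3·5.7 - (0.1)² = 53.
  S^{-1} = (1/det) · [[d, -b], [-b, a]] = [[0.1075, -0.0019],
 [-0.0019, 0.1755]].

Step 4 — quadratic form (x̄ - mu_0)^T · S^{-1} · (x̄ - mu_0):
  S^{-1} · (x̄ - mu_0) = (0.0472, -0.3868),
  (x̄ - mu_0)^T · [...] = (0.4)·(0.0472) + (-2.2)·(-0.3868) = 0.8698.

Step 5 — scale by n: T² = 5 · 0.8698 = 4.3491.

T² ≈ 4.3491


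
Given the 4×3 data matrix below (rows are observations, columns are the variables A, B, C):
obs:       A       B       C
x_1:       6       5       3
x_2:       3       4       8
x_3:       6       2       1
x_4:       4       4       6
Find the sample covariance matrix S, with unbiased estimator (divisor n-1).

Step 1 — column means:
  mean(A) = (6 + 3 + 6 + 4) / 4 = 19/4 = 4.75
  mean(B) = (5 + 4 + 2 + 4) / 4 = 15/4 = 3.75
  mean(C) = (3 + 8 + 1 + 6) / 4 = 18/4 = 4.5

Step 2 — sample covariance S[i,j] = (1/(n-1)) · Σ_k (x_{k,i} - mean_i) · (x_{k,j} - mean_j), with n-1 = 3.
  S[A,A] = ((1.25)·(1.25) + (-1.75)·(-1.75) + (1.25)·(1.25) + (-0.75)·(-0.75)) / 3 = 6.75/3 = 2.25
  S[A,B] = ((1.25)·(1.25) + (-1.75)·(0.25) + (1.25)·(-1.75) + (-0.75)·(0.25)) / 3 = -1.25/3 = -0.4167
  S[A,C] = ((1.25)·(-1.5) + (-1.75)·(3.5) + (1.25)·(-3.5) + (-0.75)·(1.5)) / 3 = -13.5/3 = -4.5
  S[B,B] = ((1.25)·(1.25) + (0.25)·(0.25) + (-1.75)·(-1.75) + (0.25)·(0.25)) / 3 = 4.75/3 = 1.5833
  S[B,C] = ((1.25)·(-1.5) + (0.25)·(3.5) + (-1.75)·(-3.5) + (0.25)·(1.5)) / 3 = 5.5/3 = 1.8333
  S[C,C] = ((-1.5)·(-1.5) + (3.5)·(3.5) + (-3.5)·(-3.5) + (1.5)·(1.5)) / 3 = 29/3 = 9.6667

S is symmetric (S[j,i] = S[i,j]). Assembling:

S = [[2.25, -0.4167, -4.5],
 [-0.4167, 1.5833, 1.8333],
 [-4.5, 1.8333, 9.6667]]


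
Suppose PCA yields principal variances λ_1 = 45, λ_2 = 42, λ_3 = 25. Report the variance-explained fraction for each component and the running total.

Step 1 — total variance = trace(Sigma) = Σ λ_i = 45 + 42 + 25 = 112.

Step 2 — fraction explained by component i = λ_i / Σ λ:
  PC1: 45/112 = 0.4018
  PC2: 42/112 = 0.375
  PC3: 25/112 = 0.2232

Step 3 — cumulative fraction after k components = (λ_1 + ... + λ_k) / Σ λ:
  k = 1: 45/112 = 0.4018
  k = 2: (45 + 42)/112 = 87/112 = 0.7768
  k = 3: (45 + 42 + 25)/112 = 112/112 = 1

Summary (fraction, with percent):

explained: PC1 0.4018 (40.18%), PC2 0.375 (37.5%), PC3 0.2232 (22.32%);  cumulative: 0.4018, 0.7768, 1


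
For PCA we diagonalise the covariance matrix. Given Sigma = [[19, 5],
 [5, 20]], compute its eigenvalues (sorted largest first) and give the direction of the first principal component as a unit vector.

Step 1 — characteristic polynomial of 2×2 Sigma:
  det(Sigma - λI) = λ² - trace · λ + det = 0.
  trace = 19 + 20 = 39, det = 19·20 - (5)² = 355.
Step 2 — discriminant:
  Δ = trace² - 4·det = 1521 - 1420 = 101.
Step 3 — eigenvalues:
  λ = (trace ± √Δ)/2 = (39 ± 10.0499)/2,
  λ_1 = 24.5249,  λ_2 = 14.4751.

Step 4 — unit eigenvector for λ_1: solve (Sigma - λ_1 I)v = 0. First row:
  (19 - 24.5249)·v_x + (5)·v_y = 0, i.e. (-5.5249)·v_x + (5)·v_y = 0,
  so v ∝ (b, λ_1 - a) = (5, 5.5249) = u.
  ||u|| = √((5)² + (5.5249)²) = √(55.5249) ≈ 7.4515,
  v_1 = u/||u|| ≈ (0.671, 0.7415) (||v_1|| = 1).

λ_1 = 24.5249,  λ_2 = 14.4751;  v_1 ≈ (0.671, 0.7415)


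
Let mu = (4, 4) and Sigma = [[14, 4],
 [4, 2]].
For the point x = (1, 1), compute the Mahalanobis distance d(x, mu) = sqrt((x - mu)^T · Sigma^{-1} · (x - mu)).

Step 1 — centre the observation: (x - mu) = (-3, -3).

Step 2 — invert Sigma. det(Sigma) = 14·2 - (4)² = 12.
  Sigma^{-1} = (1/det) · [[d, -b], [-b, a]] = [[0.1667, -0.3333],
 [-0.3333, 1.1667]].

Step 3 — form the quadratic (x - mu)^T · Sigma^{-1} · (x - mu):
  Sigma^{-1} · (x - mu) = (0.5, -2.5).
  (x - mu)^T · [Sigma^{-1} · (x - mu)] = (-3)·(0.5) + (-3)·(-2.5) = 6.

Step 4 — take square root: d = √(6) ≈ 2.4495.

d(x, mu) = √(6) ≈ 2.4495


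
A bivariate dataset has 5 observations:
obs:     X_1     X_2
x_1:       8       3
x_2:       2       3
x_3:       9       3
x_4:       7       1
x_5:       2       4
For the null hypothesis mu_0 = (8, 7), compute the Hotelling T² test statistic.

Step 1 — sample mean vector:
  mean(X_1) = (8 + 2 + 9 + 7 + 2) / 5 = 28/5 = 5.6
  mean(X_2) = (3 + 3 + 3 + 1 + 4) / 5 = 14/5 = 2.8
  x̄ = (5.6, 2.8),  deviation x̄ - mu_0 = (5.6, 2.8) - (8, 7) = (-2.4, -4.2).

Step 2 — sample covariance matrix, S[i,j] = (1/(n-1)) · Σ_k (x_{k,i} - mean_i) · (x_{k,j} - mean_j), divisor n-1 = 4:
  S[X_1,X_1] = ((2.4)·(2.4) + (-3.6)·(-3.6) + (3.4)·(3.4) + (1.4)·(1.4) + (-3.6)·(-3.6)) / 4 = 45.2/4 = 11.3
  S[X_1,X_2] = ((2.4)·(0.2) + (-3.6)·(0.2) + (3.4)·(0.2) + (1.4)·(-1.8) + (-3.6)·(1.2)) / 4 = -6.4/4 = -1.6
  S[X_2,X_2] = ((0.2)·(0.2) + (0.2)·(0.2) + (0.2)·(0.2) + (-1.8)·(-1.8) + (1.2)·(1.2)) / 4 = 4.8/4 = 1.2
  S = [[11.3, -1.6],
 [-1.6, 1.2]].

Step 3 — invert S. det(S) = 11.3·1.2 - (-1.6)² = 11.
  S^{-1} = (1/det) · [[d, -b], [-b, a]] = [[0.1091, 0.1455],
 [0.1455, 1.0273]].

Step 4 — quadratic form (x̄ - mu_0)^T · S^{-1} · (x̄ - mu_0):
  S^{-1} · (x̄ - mu_0) = (-0.8727, -4.6636),
  (x̄ - mu_0)^T · [...] = (-2.4)·(-0.8727) + (-4.2)·(-4.6636) = 21.6818.

Step 5 — scale by n: T² = 5 · 21.6818 = 108.4091.

T² ≈ 108.4091


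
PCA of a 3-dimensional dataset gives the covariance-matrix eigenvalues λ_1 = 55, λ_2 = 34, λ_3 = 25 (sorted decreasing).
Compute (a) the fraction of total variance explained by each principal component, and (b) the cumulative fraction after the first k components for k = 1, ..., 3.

Step 1 — total variance = trace(Sigma) = Σ λ_i = 55 + 34 + 25 = 114.

Step 2 — fraction explained by component i = λ_i / Σ λ:
  PC1: 55/114 = 0.4825
  PC2: 34/114 = 0.2982
  PC3: 25/114 = 0.2193

Step 3 — cumulative fraction after k components = (λ_1 + ... + λ_k) / Σ λ:
  k = 1: 55/114 = 0.4825
  k = 2: (55 + 34)/114 = 89/114 = 0.7807
  k = 3: (55 + 34 + 25)/114 = 114/114 = 1

Summary (fraction, with percent):

explained: PC1 0.4825 (48.25%), PC2 0.2982 (29.82%), PC3 0.2193 (21.93%);  cumulative: 0.4825, 0.7807, 1


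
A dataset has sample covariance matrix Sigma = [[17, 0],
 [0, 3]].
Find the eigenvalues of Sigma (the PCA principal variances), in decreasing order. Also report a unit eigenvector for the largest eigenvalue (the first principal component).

Step 1 — characteristic polynomial of 2×2 Sigma:
  det(Sigma - λI) = λ² - trace · λ + det = 0.
  trace = 17 + 3 = 20, det = 17·3 - (0)² = 51.
Step 2 — discriminant:
  Δ = trace² - 4·det = 400 - 204 = 196.
Step 3 — eigenvalues:
  λ = (trace ± √Δ)/2 = (20 ± 14)/2,
  λ_1 = 17,  λ_2 = 3.

Step 4 — unit eigenvector for λ_1: Sigma is diagonal, so its eigenvectors are the coordinate axes. λ_1 = 17 is the diagonal entry on the first coordinate axis, hence
  v_1 = (1, 0) (||v_1|| = 1).

λ_1 = 17,  λ_2 = 3;  v_1 ≈ (1, 0)


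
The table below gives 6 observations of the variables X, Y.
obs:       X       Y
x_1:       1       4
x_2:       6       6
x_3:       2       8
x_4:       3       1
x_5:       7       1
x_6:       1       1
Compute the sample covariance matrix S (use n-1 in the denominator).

Step 1 — column means:
  mean(X) = (1 + 6 + 2 + 3 + 7 + 1) / 6 = 20/6 = 3.3333
  mean(Y) = (4 + 6 + 8 + 1 + 1 + 1) / 6 = 21/6 = 3.5

Step 2 — sample covariance S[i,j] = (1/(n-1)) · Σ_k (x_{k,i} - mean_i) · (x_{k,j} - mean_j), with n-1 = 5.
  S[X,X] = ((-2.3333)·(-2.3333) + (2.6667)·(2.6667) + (-1.3333)·(-1.3333) + (-0.3333)·(-0.3333) + (3.6667)·(3.6667) + (-2.3333)·(-2.3333)) / 5 = 33.3333/5 = 6.6667
  S[X,Y] = ((-2.3333)·(0.5) + (2.6667)·(2.5) + (-1.3333)·(4.5) + (-0.3333)·(-2.5) + (3.6667)·(-2.5) + (-2.3333)·(-2.5)) / 5 = -3/5 = -0.6
  S[Y,Y] = ((0.5)·(0.5) + (2.5)·(2.5) + (4.5)·(4.5) + (-2.5)·(-2.5) + (-2.5)·(-2.5) + (-2.5)·(-2.5)) / 5 = 45.5/5 = 9.1

S is symmetric (S[j,i] = S[i,j]). Assembling:

S = [[6.6667, -0.6],
 [-0.6, 9.1]]


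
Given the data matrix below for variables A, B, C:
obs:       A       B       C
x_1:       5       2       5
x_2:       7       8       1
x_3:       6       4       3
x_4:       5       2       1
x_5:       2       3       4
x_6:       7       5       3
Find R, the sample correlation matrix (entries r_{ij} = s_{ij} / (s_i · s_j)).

Step 1 — column means:
  mean(A) = (5 + 7 + 6 + 5 + 2 + 7) / 6 = 32/6 = 5.3333
  mean(B) = (2 + 8 + 4 + 2 + 3 + 5) / 6 = 24/6 = 4
  mean(C) = (5 + 1 + 3 + 1 + 4 + 3) / 6 = 17/6 = 2.8333

Step 2 — sample variances and covariances s[i,j] = (1/(n-1)) · Σ_k (x_{k,i} - mean_i) · (x_{k,j} - mean_j), with n-1 = 5:
  s[A,A] = ((-0.3333)·(-0.3333) + (1.6667)·(1.6667) + (0.6667)·(0.6667) + (-0.3333)·(-0.3333) + (-3.3333)·(-3.3333) + (1.6667)·(1.6667)) / 5 = 17.3333/5 = 3.4667
  s[A,B] = ((-0.3333)·(-2) + (1.6667)·(4) + (0.6667)·(0) + (-0.3333)·(-2) + (-3.3333)·(-1) + (1.6667)·(1)) / 5 = 13/5 = 2.6
  s[A,C] = ((-0.3333)·(2.1667) + (1.6667)·(-1.8333) + (0.6667)·(0.1667) + (-0.3333)·(-1.8333) + (-3.3333)·(1.1667) + (1.6667)·(0.1667)) / 5 = -6.6667/5 = -1.3333
  s[B,B] = ((-2)·(-2) + (4)·(4) + (0)·(0) + (-2)·(-2) + (-1)·(-1) + (1)·(1)) / 5 = 26/5 = 5.2
  s[B,C] = ((-2)·(2.1667) + (4)·(-1.8333) + (0)·(0.1667) + (-2)·(-1.8333) + (-1)·(1.1667) + (1)·(0.1667)) / 5 = -9/5 = -1.8
  s[C,C] = ((2.1667)·(2.1667) + (-1.8333)·(-1.8333) + (0.1667)·(0.1667) + (-1.8333)·(-1.8333) + (1.1667)·(1.1667) + (0.1667)·(0.1667)) / 5 = 12.8333/5 = 2.5667
  Sample standard deviations s_i = √(s[i,i]):
  s(A) = √(3.4667) = 1.8619
  s(B) = √(5.2) = 2.2804
  s(C) = √(2.5667) = 1.6021

Step 3 — r_{ij} = s_{ij} / (s_i · s_j):
  r[A,A] = 1 (diagonal).
  r[A,B] = 2.6 / (1.8619 · 2.2804) = 2.6 / 4.2458 = 0.6124
  r[A,C] = -1.3333 / (1.8619 · 1.6021) = -1.3333 / 2.9829 = -0.447
  r[B,B] = 1 (diagonal).
  r[B,C] = -1.8 / (2.2804 · 1.6021) = -1.8 / 3.6533 = -0.4927
  r[C,C] = 1 (diagonal).

R is symmetric with unit diagonal. Assembling:

R = [[1, 0.6124, -0.447],
 [0.6124, 1, -0.4927],
 [-0.447, -0.4927, 1]]


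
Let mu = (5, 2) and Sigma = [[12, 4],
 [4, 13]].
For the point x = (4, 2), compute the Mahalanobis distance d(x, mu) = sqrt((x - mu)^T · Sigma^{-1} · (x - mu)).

Step 1 — centre the observation: (x - mu) = (-1, 0).

Step 2 — invert Sigma. det(Sigma) = 12·13 - (4)² = 140.
  Sigma^{-1} = (1/det) · [[d, -b], [-b, a]] = [[0.0929, -0.0286],
 [-0.0286, 0.0857]].

Step 3 — form the quadratic (x - mu)^T · Sigma^{-1} · (x - mu):
  Sigma^{-1} · (x - mu) = (-0.0929, 0.0286).
  (x - mu)^T · [Sigma^{-1} · (x - mu)] = (-1)·(-0.0929) + (0)·(0.0286) = 0.0929.

Step 4 — take square root: d = √(0.0929) ≈ 0.3047.

d(x, mu) = √(0.0929) ≈ 0.3047


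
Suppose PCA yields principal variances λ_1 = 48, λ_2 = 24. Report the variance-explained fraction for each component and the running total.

Step 1 — total variance = trace(Sigma) = Σ λ_i = 48 + 24 = 72.

Step 2 — fraction explained by component i = λ_i / Σ λ:
  PC1: 48/72 = 0.6667
  PC2: 24/72 = 0.3333

Step 3 — cumulative fraction after k components = (λ_1 + ... + λ_k) / Σ λ:
  k = 1: 48/72 = 0.6667
  k = 2: (48 + 24)/72 = 72/72 = 1

Summary (fraction, with percent):

explained: PC1 0.6667 (66.67%), PC2 0.3333 (33.33%);  cumulative: 0.6667, 1


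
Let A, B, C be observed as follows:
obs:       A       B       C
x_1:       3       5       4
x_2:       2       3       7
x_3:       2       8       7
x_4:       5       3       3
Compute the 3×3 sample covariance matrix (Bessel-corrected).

Step 1 — column means:
  mean(A) = (3 + 2 + 2 + 5) / 4 = 12/4 = 3
  mean(B) = (5 + 3 + 8 + 3) / 4 = 19/4 = 4.75
  mean(C) = (4 + 7 + 7 + 3) / 4 = 21/4 = 5.25

Step 2 — sample covariance S[i,j] = (1/(n-1)) · Σ_k (x_{k,i} - mean_i) · (x_{k,j} - mean_j), with n-1 = 3.
  S[A,A] = ((0)·(0) + (-1)·(-1) + (-1)·(-1) + (2)·(2)) / 3 = 6/3 = 2
  S[A,B] = ((0)·(0.25) + (-1)·(-1.75) + (-1)·(3.25) + (2)·(-1.75)) / 3 = -5/3 = -1.6667
  S[A,C] = ((0)·(-1.25) + (-1)·(1.75) + (-1)·(1.75) + (2)·(-2.25)) / 3 = -8/3 = -2.6667
  S[B,B] = ((0.25)·(0.25) + (-1.75)·(-1.75) + (3.25)·(3.25) + (-1.75)·(-1.75)) / 3 = 16.75/3 = 5.5833
  S[B,C] = ((0.25)·(-1.25) + (-1.75)·(1.75) + (3.25)·(1.75) + (-1.75)·(-2.25)) / 3 = 6.25/3 = 2.0833
  S[C,C] = ((-1.25)·(-1.25) + (1.75)·(1.75) + (1.75)·(1.75) + (-2.25)·(-2.25)) / 3 = 12.75/3 = 4.25

S is symmetric (S[j,i] = S[i,j]). Assembling:

S = [[2, -1.6667, -2.6667],
 [-1.6667, 5.5833, 2.0833],
 [-2.6667, 2.0833, 4.25]]


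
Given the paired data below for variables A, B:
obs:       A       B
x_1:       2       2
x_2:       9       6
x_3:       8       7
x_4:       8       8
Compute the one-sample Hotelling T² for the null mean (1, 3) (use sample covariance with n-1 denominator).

Step 1 — sample mean vector:
  mean(A) = (2 + 9 + 8 + 8) / 4 = 27/4 = 6.75
  mean(B) = (2 + 6 + 7 + 8) / 4 = 23/4 = 5.75
  x̄ = (6.75, 5.75),  deviation x̄ - mu_0 = (6.75, 5.75) - (1, 3) = (5.75, 2.75).

Step 2 — sample covariance matrix, S[i,j] = (1/(n-1)) · Σ_k (x_{k,i} - mean_i) · (x_{k,j} - mean_j), divisor n-1 = 3:
  S[A,A] = ((-4.75)·(-4.75) + (2.25)·(2.25) + (1.25)·(1.25) + (1.25)·(1.25)) / 3 = 30.75/3 = 10.25
  S[A,B] = ((-4.75)·(-3.75) + (2.25)·(0.25) + (1.25)·(1.25) + (1.25)·(2.25)) / 3 = 22.75/3 = 7.5833
  S[B,B] = ((-3.75)·(-3.75) + (0.25)·(0.25) + (1.25)·(1.25) + (2.25)·(2.25)) / 3 = 20.75/3 = 6.9167
  S = [[10.25, 7.5833],
 [7.5833, 6.9167]].

Step 3 — invert S. det(S) = 10.25·6.9167 - (7.5833)² = 13.3889.
  S^{-1} = (1/det) · [[d, -b], [-b, a]] = [[0.5166, -0.5664],
 [-0.5664, 0.7656]].

Step 4 — quadratic form (x̄ - mu_0)^T · S^{-1} · (x̄ - mu_0):
  S^{-1} · (x̄ - mu_0) = (1.4129, -1.1515),
  (x̄ - mu_0)^T · [...] = (5.75)·(1.4129) + (2.75)·(-1.1515) = 4.9575.

Step 5 — scale by n: T² = 4 · 4.9575 = 19.8299.

T² ≈ 19.8299


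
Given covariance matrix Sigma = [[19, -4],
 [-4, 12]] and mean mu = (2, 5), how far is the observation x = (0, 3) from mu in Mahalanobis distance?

Step 1 — centre the observation: (x - mu) = (-2, -2).

Step 2 — invert Sigma. det(Sigma) = 19·12 - (-4)² = 212.
  Sigma^{-1} = (1/det) · [[d, -b], [-b, a]] = [[0.0566, 0.0189],
 [0.0189, 0.0896]].

Step 3 — form the quadratic (x - mu)^T · Sigma^{-1} · (x - mu):
  Sigma^{-1} · (x - mu) = (-0.1509, -0.217).
  (x - mu)^T · [Sigma^{-1} · (x - mu)] = (-2)·(-0.1509) + (-2)·(-0.217) = 0.7358.

Step 4 — take square root: d = √(0.7358) ≈ 0.8578.

d(x, mu) = √(0.7358) ≈ 0.8578


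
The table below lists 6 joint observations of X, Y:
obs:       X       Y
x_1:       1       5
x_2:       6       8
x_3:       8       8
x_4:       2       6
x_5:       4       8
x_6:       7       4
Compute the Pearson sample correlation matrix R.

Step 1 — column means:
  mean(X) = (1 + 6 + 8 + 2 + 4 + 7) / 6 = 28/6 = 4.6667
  mean(Y) = (5 + 8 + 8 + 6 + 8 + 4) / 6 = 39/6 = 6.5

Step 2 — sample variances and covariances s[i,j] = (1/(n-1)) · Σ_k (x_{k,i} - mean_i) · (x_{k,j} - mean_j), with n-1 = 5:
  s[X,X] = ((-3.6667)·(-3.6667) + (1.3333)·(1.3333) + (3.3333)·(3.3333) + (-2.6667)·(-2.6667) + (-0.6667)·(-0.6667) + (2.3333)·(2.3333)) / 5 = 39.3333/5 = 7.8667
  s[X,Y] = ((-3.6667)·(-1.5) + (1.3333)·(1.5) + (3.3333)·(1.5) + (-2.6667)·(-0.5) + (-0.6667)·(1.5) + (2.3333)·(-2.5)) / 5 = 7/5 = 1.4
  s[Y,Y] = ((-1.5)·(-1.5) + (1.5)·(1.5) + (1.5)·(1.5) + (-0.5)·(-0.5) + (1.5)·(1.5) + (-2.5)·(-2.5)) / 5 = 15.5/5 = 3.1
  Sample standard deviations s_i = √(s[i,i]):
  s(X) = √(7.8667) = 2.8048
  s(Y) = √(3.1) = 1.7607

Step 3 — r_{ij} = s_{ij} / (s_i · s_j):
  r[X,X] = 1 (diagonal).
  r[X,Y] = 1.4 / (2.8048 · 1.7607) = 1.4 / 4.9383 = 0.2835
  r[Y,Y] = 1 (diagonal).

R is symmetric with unit diagonal. Assembling:

R = [[1, 0.2835],
 [0.2835, 1]]


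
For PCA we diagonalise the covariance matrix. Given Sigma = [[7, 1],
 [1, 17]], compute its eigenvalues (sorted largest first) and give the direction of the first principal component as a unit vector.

Step 1 — characteristic polynomial of 2×2 Sigma:
  det(Sigma - λI) = λ² - trace · λ + det = 0.
  trace = 7 + 17 = 24, det = 7·17 - (1)² = 118.
Step 2 — discriminant:
  Δ = trace² - 4·det = 576 - 472 = 104.
Step 3 — eigenvalues:
  λ = (trace ± √Δ)/2 = (24 ± 10.198)/2,
  λ_1 = 17.099,  λ_2 = 6.901.

Step 4 — unit eigenvector for λ_1: solve (Sigma - λ_1 I)v = 0. First row:
  (7 - 17.099)·v_x + (1)·v_y = 0, i.e. (-10.099)·v_x + (1)·v_y = 0,
  so v ∝ (b, λ_1 - a) = (1, 10.099) = u.
  ||u|| = √((1)² + (10.099)²) = √(102.9902) ≈ 10.1484,
  v_1 = u/||u|| ≈ (0.0985, 0.9951) (||v_1|| = 1).

λ_1 = 17.099,  λ_2 = 6.901;  v_1 ≈ (0.0985, 0.9951)


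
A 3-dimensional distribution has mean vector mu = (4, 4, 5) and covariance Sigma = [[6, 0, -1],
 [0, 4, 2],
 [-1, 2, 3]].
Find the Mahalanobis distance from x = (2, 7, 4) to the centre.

Step 1 — centre the observation: (x - mu) = (-2, 3, -1).

Step 2 — invert Sigma (cofactor / det for 3×3, or solve directly):
  Sigma^{-1} = [[0.1818, -0.0455, 0.0909],
 [-0.0455, 0.3864, -0.2727],
 [0.0909, -0.2727, 0.5455]].

Step 3 — form the quadratic (x - mu)^T · Sigma^{-1} · (x - mu):
  Sigma^{-1} · (x - mu) = (-0.5909, 1.5227, -1.5455).
  (x - mu)^T · [Sigma^{-1} · (x - mu)] = (-2)·(-0.5909) + (3)·(1.5227) + (-1)·(-1.5455) = 7.2955.

Step 4 — take square root: d = √(7.2955) ≈ 2.701.

d(x, mu) = √(7.2955) ≈ 2.701


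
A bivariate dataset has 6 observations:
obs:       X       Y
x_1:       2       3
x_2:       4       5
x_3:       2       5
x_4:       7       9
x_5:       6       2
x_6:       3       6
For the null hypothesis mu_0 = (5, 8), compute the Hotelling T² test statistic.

Step 1 — sample mean vector:
  mean(X) = (2 + 4 + 2 + 7 + 6 + 3) / 6 = 24/6 = 4
  mean(Y) = (3 + 5 + 5 + 9 + 2 + 6) / 6 = 30/6 = 5
  x̄ = (4, 5),  deviation x̄ - mu_0 = (4, 5) - (5, 8) = (-1, -3).

Step 2 — sample covariance matrix, S[i,j] = (1/(n-1)) · Σ_k (x_{k,i} - mean_i) · (x_{k,j} - mean_j), divisor n-1 = 5:
  S[X,X] = ((-2)·(-2) + (0)·(0) + (-2)·(-2) + (3)·(3) + (2)·(2) + (-1)·(-1)) / 5 = 22/5 = 4.4
  S[X,Y] = ((-2)·(-2) + (0)·(0) + (-2)·(0) + (3)·(4) + (2)·(-3) + (-1)·(1)) / 5 = 9/5 = 1.8
  S[Y,Y] = ((-2)·(-2) + (0)·(0) + (0)·(0) + (4)·(4) + (-3)·(-3) + (1)·(1)) / 5 = 30/5 = 6
  S = [[4.4, 1.8],
 [1.8, 6]].

Step 3 — invert S. det(S) = 4.4·6 - (1.8)² = 23.16.
  S^{-1} = (1/det) · [[d, -b], [-b, a]] = [[0.2591, -0.0777],
 [-0.0777, 0.19]].

Step 4 — quadratic form (x̄ - mu_0)^T · S^{-1} · (x̄ - mu_0):
  S^{-1} · (x̄ - mu_0) = (-0.0259, -0.4922),
  (x̄ - mu_0)^T · [...] = (-1)·(-0.0259) + (-3)·(-0.4922) = 1.5026.

Step 5 — scale by n: T² = 6 · 1.5026 = 9.0155.

T² ≈ 9.0155


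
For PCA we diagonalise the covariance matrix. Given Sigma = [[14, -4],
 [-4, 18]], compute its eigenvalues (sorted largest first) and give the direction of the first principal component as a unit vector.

Step 1 — characteristic polynomial of 2×2 Sigma:
  det(Sigma - λI) = λ² - trace · λ + det = 0.
  trace = 14 + 18 = 32, det = 14·18 - (-4)² = 236.
Step 2 — discriminant:
  Δ = trace² - 4·det = 1024 - 944 = 80.
Step 3 — eigenvalues:
  λ = (trace ± √Δ)/2 = (32 ± 8.9443)/2,
  λ_1 = 20.4721,  λ_2 = 11.5279.

Step 4 — unit eigenvector for λ_1: solve (Sigma - λ_1 I)v = 0. First row:
  (14 - 20.4721)·v_x + (-4)·v_y = 0, i.e. (-6.4721)·v_x + (-4)·v_y = 0,
  so v ∝ (b, λ_1 - a) = (-4, 6.4721); multiply by -1 so the first entry is positive: u = (4, -6.4721).
  ||u|| = √((4)² + (-6.4721)²) = √(57.8885) ≈ 7.6085,
  v_1 = u/||u|| ≈ (0.5257, -0.8507) (||v_1|| = 1).

λ_1 = 20.4721,  λ_2 = 11.5279;  v_1 ≈ (0.5257, -0.8507)


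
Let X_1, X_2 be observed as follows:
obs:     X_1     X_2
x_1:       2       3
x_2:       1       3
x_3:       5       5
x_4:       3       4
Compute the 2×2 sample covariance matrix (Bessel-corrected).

Step 1 — column means:
  mean(X_1) = (2 + 1 + 5 + 3) / 4 = 11/4 = 2.75
  mean(X_2) = (3 + 3 + 5 + 4) / 4 = 15/4 = 3.75

Step 2 — sample covariance S[i,j] = (1/(n-1)) · Σ_k (x_{k,i} - mean_i) · (x_{k,j} - mean_j), with n-1 = 3.
  S[X_1,X_1] = ((-0.75)·(-0.75) + (-1.75)·(-1.75) + (2.25)·(2.25) + (0.25)·(0.25)) / 3 = 8.75/3 = 2.9167
  S[X_1,X_2] = ((-0.75)·(-0.75) + (-1.75)·(-0.75) + (2.25)·(1.25) + (0.25)·(0.25)) / 3 = 4.75/3 = 1.5833
  S[X_2,X_2] = ((-0.75)·(-0.75) + (-0.75)·(-0.75) + (1.25)·(1.25) + (0.25)·(0.25)) / 3 = 2.75/3 = 0.9167

S is symmetric (S[j,i] = S[i,j]). Assembling:

S = [[2.9167, 1.5833],
 [1.5833, 0.9167]]


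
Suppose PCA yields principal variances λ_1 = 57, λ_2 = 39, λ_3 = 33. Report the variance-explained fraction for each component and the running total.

Step 1 — total variance = trace(Sigma) = Σ λ_i = 57 + 39 + 33 = 129.

Step 2 — fraction explained by component i = λ_i / Σ λ:
  PC1: 57/129 = 0.4419
  PC2: 39/129 = 0.3023
  PC3: 33/129 = 0.2558

Step 3 — cumulative fraction after k components = (λ_1 + ... + λ_k) / Σ λ:
  k = 1: 57/129 = 0.4419
  k = 2: (57 + 39)/129 = 96/129 = 0.7442
  k = 3: (57 + 39 + 33)/129 = 129/129 = 1

Summary (fraction, with percent):

explained: PC1 0.4419 (44.19%), PC2 0.3023 (30.23%), PC3 0.2558 (25.58%);  cumulative: 0.4419, 0.7442, 1


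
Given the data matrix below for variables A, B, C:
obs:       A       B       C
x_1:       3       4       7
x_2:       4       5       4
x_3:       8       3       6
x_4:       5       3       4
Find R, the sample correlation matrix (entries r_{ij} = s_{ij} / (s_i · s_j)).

Step 1 — column means:
  mean(A) = (3 + 4 + 8 + 5) / 4 = 20/4 = 5
  mean(B) = (4 + 5 + 3 + 3) / 4 = 15/4 = 3.75
  mean(C) = (7 + 4 + 6 + 4) / 4 = 21/4 = 5.25

Step 2 — sample variances and covariances s[i,j] = (1/(n-1)) · Σ_k (x_{k,i} - mean_i) · (x_{k,j} - mean_j), with n-1 = 3:
  s[A,A] = ((-2)·(-2) + (-1)·(-1) + (3)·(3) + (0)·(0)) / 3 = 14/3 = 4.6667
  s[A,B] = ((-2)·(0.25) + (-1)·(1.25) + (3)·(-0.75) + (0)·(-0.75)) / 3 = -4/3 = -1.3333
  s[A,C] = ((-2)·(1.75) + (-1)·(-1.25) + (3)·(0.75) + (0)·(-1.25)) / 3 = 0/3 = 0
  s[B,B] = ((0.25)·(0.25) + (1.25)·(1.25) + (-0.75)·(-0.75) + (-0.75)·(-0.75)) / 3 = 2.75/3 = 0.9167
  s[B,C] = ((0.25)·(1.75) + (1.25)·(-1.25) + (-0.75)·(0.75) + (-0.75)·(-1.25)) / 3 = -0.75/3 = -0.25
  s[C,C] = ((1.75)·(1.75) + (-1.25)·(-1.25) + (0.75)·(0.75) + (-1.25)·(-1.25)) / 3 = 6.75/3 = 2.25
  Sample standard deviations s_i = √(s[i,i]):
  s(A) = √(4.6667) = 2.1602
  s(B) = √(0.9167) = 0.9574
  s(C) = √(2.25) = 1.5

Step 3 — r_{ij} = s_{ij} / (s_i · s_j):
  r[A,A] = 1 (diagonal).
  r[A,B] = -1.3333 / (2.1602 · 0.9574) = -1.3333 / 2.0683 = -0.6447
  r[A,C] = 0 / (2.1602 · 1.5) = 0 / 3.2404 = 0
  r[B,B] = 1 (diagonal).
  r[B,C] = -0.25 / (0.9574 · 1.5) = -0.25 / 1.4361 = -0.1741
  r[C,C] = 1 (diagonal).

R is symmetric with unit diagonal. Assembling:

R = [[1, -0.6447, 0],
 [-0.6447, 1, -0.1741],
 [0, -0.1741, 1]]


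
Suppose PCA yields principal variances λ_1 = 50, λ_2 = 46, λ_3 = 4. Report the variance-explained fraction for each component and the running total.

Step 1 — total variance = trace(Sigma) = Σ λ_i = 50 + 46 + 4 = 100.

Step 2 — fraction explained by component i = λ_i / Σ λ:
  PC1: 50/100 = 0.5
  PC2: 46/100 = 0.46
  PC3: 4/100 = 0.04

Step 3 — cumulative fraction after k components = (λ_1 + ... + λ_k) / Σ λ:
  k = 1: 50/100 = 0.5
  k = 2: (50 + 46)/100 = 96/100 = 0.96
  k = 3: (50 + 46 + 4)/100 = 100/100 = 1

Summary (fraction, with percent):

explained: PC1 0.5 (50%), PC2 0.46 (46%), PC3 0.04 (4%);  cumulative: 0.5, 0.96, 1


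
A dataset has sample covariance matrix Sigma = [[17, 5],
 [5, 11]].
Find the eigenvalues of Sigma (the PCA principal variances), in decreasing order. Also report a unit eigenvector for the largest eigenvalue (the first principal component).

Step 1 — characteristic polynomial of 2×2 Sigma:
  det(Sigma - λI) = λ² - trace · λ + det = 0.
  trace = 17 + 11 = 28, det = 17·11 - (5)² = 162.
Step 2 — discriminant:
  Δ = trace² - 4·det = 784 - 648 = 136.
Step 3 — eigenvalues:
  λ = (trace ± √Δ)/2 = (28 ± 11.6619)/2,
  λ_1 = 19.831,  λ_2 = 8.169.

Step 4 — unit eigenvector for λ_1: solve (Sigma - λ_1 I)v = 0. First row:
  (17 - 19.831)·v_x + (5)·v_y = 0, i.e. (-2.831)·v_x + (5)·v_y = 0,
  so v ∝ (b, λ_1 - a) = (5, 2.831) = u.
  ||u|| = √((5)² + (2.831)²) = √(33.0143) ≈ 5.7458,
  v_1 = u/||u|| ≈ (0.8702, 0.4927) (||v_1|| = 1).

λ_1 = 19.831,  λ_2 = 8.169;  v_1 ≈ (0.8702, 0.4927)


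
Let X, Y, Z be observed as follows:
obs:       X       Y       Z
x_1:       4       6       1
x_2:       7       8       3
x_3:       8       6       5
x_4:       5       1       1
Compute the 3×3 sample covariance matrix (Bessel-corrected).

Step 1 — column means:
  mean(X) = (4 + 7 + 8 + 5) / 4 = 24/4 = 6
  mean(Y) = (6 + 8 + 6 + 1) / 4 = 21/4 = 5.25
  mean(Z) = (1 + 3 + 5 + 1) / 4 = 10/4 = 2.5

Step 2 — sample covariance S[i,j] = (1/(n-1)) · Σ_k (x_{k,i} - mean_i) · (x_{k,j} - mean_j), with n-1 = 3.
  S[X,X] = ((-2)·(-2) + (1)·(1) + (2)·(2) + (-1)·(-1)) / 3 = 10/3 = 3.3333
  S[X,Y] = ((-2)·(0.75) + (1)·(2.75) + (2)·(0.75) + (-1)·(-4.25)) / 3 = 7/3 = 2.3333
  S[X,Z] = ((-2)·(-1.5) + (1)·(0.5) + (2)·(2.5) + (-1)·(-1.5)) / 3 = 10/3 = 3.3333
  S[Y,Y] = ((0.75)·(0.75) + (2.75)·(2.75) + (0.75)·(0.75) + (-4.25)·(-4.25)) / 3 = 26.75/3 = 8.9167
  S[Y,Z] = ((0.75)·(-1.5) + (2.75)·(0.5) + (0.75)·(2.5) + (-4.25)·(-1.5)) / 3 = 8.5/3 = 2.8333
  S[Z,Z] = ((-1.5)·(-1.5) + (0.5)·(0.5) + (2.5)·(2.5) + (-1.5)·(-1.5)) / 3 = 11/3 = 3.6667

S is symmetric (S[j,i] = S[i,j]). Assembling:

S = [[3.3333, 2.3333, 3.3333],
 [2.3333, 8.9167, 2.8333],
 [3.3333, 2.8333, 3.6667]]


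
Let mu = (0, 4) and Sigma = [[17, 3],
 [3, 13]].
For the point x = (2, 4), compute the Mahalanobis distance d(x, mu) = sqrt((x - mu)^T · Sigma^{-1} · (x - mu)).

Step 1 — centre the observation: (x - mu) = (2, 0).

Step 2 — invert Sigma. det(Sigma) = 17·13 - (3)² = 212.
  Sigma^{-1} = (1/det) · [[d, -b], [-b, a]] = [[0.0613, -0.0142],
 [-0.0142, 0.0802]].

Step 3 — form the quadratic (x - mu)^T · Sigma^{-1} · (x - mu):
  Sigma^{-1} · (x - mu) = (0.1226, -0.0283).
  (x - mu)^T · [Sigma^{-1} · (x - mu)] = (2)·(0.1226) + (0)·(-0.0283) = 0.2453.

Step 4 — take square root: d = √(0.2453) ≈ 0.4953.

d(x, mu) = √(0.2453) ≈ 0.4953


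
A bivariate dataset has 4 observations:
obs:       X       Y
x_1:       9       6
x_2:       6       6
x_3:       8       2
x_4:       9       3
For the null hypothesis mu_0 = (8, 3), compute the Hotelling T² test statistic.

Step 1 — sample mean vector:
  mean(X) = (9 + 6 + 8 + 9) / 4 = 32/4 = 8
  mean(Y) = (6 + 6 + 2 + 3) / 4 = 17/4 = 4.25
  x̄ = (8, 4.25),  deviation x̄ - mu_0 = (8, 4.25) - (8, 3) = (0, 1.25).

Step 2 — sample covariance matrix, S[i,j] = (1/(n-1)) · Σ_k (x_{k,i} - mean_i) · (x_{k,j} - mean_j), divisor n-1 = 3:
  S[X,X] = ((1)·(1) + (-2)·(-2) + (0)·(0) + (1)·(1)) / 3 = 6/3 = 2
  S[X,Y] = ((1)·(1.75) + (-2)·(1.75) + (0)·(-2.25) + (1)·(-1.25)) / 3 = -3/3 = -1
  S[Y,Y] = ((1.75)·(1.75) + (1.75)·(1.75) + (-2.25)·(-2.25) + (-1.25)·(-1.25)) / 3 = 12.75/3 = 4.25
  S = [[2, -1],
 [-1, 4.25]].

Step 3 — invert S. det(S) = 2·4.25 - (-1)² = 7.5.
  S^{-1} = (1/det) · [[d, -b], [-b, a]] = [[0.5667, 0.1333],
 [0.1333, 0.2667]].

Step 4 — quadratic form (x̄ - mu_0)^T · S^{-1} · (x̄ - mu_0):
  S^{-1} · (x̄ - mu_0) = (0.1667, 0.3333),
  (x̄ - mu_0)^T · [...] = (0)·(0.1667) + (1.25)·(0.3333) = 0.4167.

Step 5 — scale by n: T² = 4 · 0.4167 = 1.6667.

T² ≈ 1.6667


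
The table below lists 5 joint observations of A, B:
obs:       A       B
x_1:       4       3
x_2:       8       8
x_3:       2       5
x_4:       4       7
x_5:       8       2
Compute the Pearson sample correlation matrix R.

Step 1 — column means:
  mean(A) = (4 + 8 + 2 + 4 + 8) / 5 = 26/5 = 5.2
  mean(B) = (3 + 8 + 5 + 7 + 2) / 5 = 25/5 = 5

Step 2 — sample variances and covariances s[i,j] = (1/(n-1)) · Σ_k (x_{k,i} - mean_i) · (x_{k,j} - mean_j), with n-1 = 4:
  s[A,A] = ((-1.2)·(-1.2) + (2.8)·(2.8) + (-3.2)·(-3.2) + (-1.2)·(-1.2) + (2.8)·(2.8)) / 4 = 28.8/4 = 7.2
  s[A,B] = ((-1.2)·(-2) + (2.8)·(3) + (-3.2)·(0) + (-1.2)·(2) + (2.8)·(-3)) / 4 = 0/4 = 0
  s[B,B] = ((-2)·(-2) + (3)·(3) + (0)·(0) + (2)·(2) + (-3)·(-3)) / 4 = 26/4 = 6.5
  Sample standard deviations s_i = √(s[i,i]):
  s(A) = √(7.2) = 2.6833
  s(B) = √(6.5) = 2.5495

Step 3 — r_{ij} = s_{ij} / (s_i · s_j):
  r[A,A] = 1 (diagonal).
  r[A,B] = 0 / (2.6833 · 2.5495) = 0 / 6.8411 = 0
  r[B,B] = 1 (diagonal).

R is symmetric with unit diagonal. Assembling:

R = [[1, 0],
 [0, 1]]


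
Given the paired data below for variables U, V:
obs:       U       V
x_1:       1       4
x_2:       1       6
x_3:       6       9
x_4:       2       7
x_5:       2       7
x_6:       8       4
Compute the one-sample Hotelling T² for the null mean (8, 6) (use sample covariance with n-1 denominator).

Step 1 — sample mean vector:
  mean(U) = (1 + 1 + 6 + 2 + 2 + 8) / 6 = 20/6 = 3.3333
  mean(V) = (4 + 6 + 9 + 7 + 7 + 4) / 6 = 37/6 = 6.1667
  x̄ = (3.3333, 6.1667),  deviation x̄ - mu_0 = (3.3333, 6.1667) - (8, 6) = (-4.6667, 0.1667).

Step 2 — sample covariance matrix, S[i,j] = (1/(n-1)) · Σ_k (x_{k,i} - mean_i) · (x_{k,j} - mean_j), divisor n-1 = 5:
  S[U,U] = ((-2.3333)·(-2.3333) + (-2.3333)·(-2.3333) + (2.6667)·(2.6667) + (-1.3333)·(-1.3333) + (-1.3333)·(-1.3333) + (4.6667)·(4.6667)) / 5 = 43.3333/5 = 8.6667
  S[U,V] = ((-2.3333)·(-2.1667) + (-2.3333)·(-0.1667) + (2.6667)·(2.8333) + (-1.3333)·(0.8333) + (-1.3333)·(0.8333) + (4.6667)·(-2.1667)) / 5 = 0.6667/5 = 0.1333
  S[V,V] = ((-2.1667)·(-2.1667) + (-0.1667)·(-0.1667) + (2.8333)·(2.8333) + (0.8333)·(0.8333) + (0.8333)·(0.8333) + (-2.1667)·(-2.1667)) / 5 = 18.8333/5 = 3.7667
  S = [[8.6667, 0.1333],
 [0.1333, 3.7667]].

Step 3 — invert S. det(S) = 8.6667·3.7667 - (0.1333)² = 32.6267.
  S^{-1} = (1/det) · [[d, -b], [-b, a]] = [[0.1154, -0.0041],
 [-0.0041, 0.2656]].

Step 4 — quadratic form (x̄ - mu_0)^T · S^{-1} · (x̄ - mu_0):
  S^{-1} · (x̄ - mu_0) = (-0.5394, 0.0633),
  (x̄ - mu_0)^T · [...] = (-4.6667)·(-0.5394) + (0.1667)·(0.0633) = 2.5279.

Step 5 — scale by n: T² = 6 · 2.5279 = 15.1676.

T² ≈ 15.1676


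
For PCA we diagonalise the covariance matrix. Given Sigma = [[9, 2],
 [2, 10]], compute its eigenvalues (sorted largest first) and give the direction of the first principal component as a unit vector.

Step 1 — characteristic polynomial of 2×2 Sigma:
  det(Sigma - λI) = λ² - trace · λ + det = 0.
  trace = 9 + 10 = 19, det = 9·10 - (2)² = 86.
Step 2 — discriminant:
  Δ = trace² - 4·det = 361 - 344 = 17.
Step 3 — eigenvalues:
  λ = (trace ± √Δ)/2 = (19 ± 4.1231)/2,
  λ_1 = 11.5616,  λ_2 = 7.4384.

Step 4 — unit eigenvector for λ_1: solve (Sigma - λ_1 I)v = 0. First row:
  (9 - 11.5616)·v_x + (2)·v_y = 0, i.e. (-2.5616)·v_x + (2)·v_y = 0,
  so v ∝ (b, λ_1 - a) = (2, 2.5616) = u.
  ||u|| = √((2)² + (2.5616)²) = √(10.5616) ≈ 3.2499,
  v_1 = u/||u|| ≈ (0.6154, 0.7882) (||v_1|| = 1).

λ_1 = 11.5616,  λ_2 = 7.4384;  v_1 ≈ (0.6154, 0.7882)


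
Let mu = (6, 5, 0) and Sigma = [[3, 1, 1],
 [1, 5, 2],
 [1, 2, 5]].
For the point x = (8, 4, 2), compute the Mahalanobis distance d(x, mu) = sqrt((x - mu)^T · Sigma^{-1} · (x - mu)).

Step 1 — centre the observation: (x - mu) = (2, -1, 2).

Step 2 — invert Sigma (cofactor / det for 3×3, or solve directly):
  Sigma^{-1} = [[0.3684, -0.0526, -0.0526],
 [-0.0526, 0.2456, -0.0877],
 [-0.0526, -0.0877, 0.2456]].

Step 3 — form the quadratic (x - mu)^T · Sigma^{-1} · (x - mu):
  Sigma^{-1} · (x - mu) = (0.6842, -0.5263, 0.4737).
  (x - mu)^T · [Sigma^{-1} · (x - mu)] = (2)·(0.6842) + (-1)·(-0.5263) + (2)·(0.4737) = 2.8421.

Step 4 — take square root: d = √(2.8421) ≈ 1.6859.

d(x, mu) = √(2.8421) ≈ 1.6859


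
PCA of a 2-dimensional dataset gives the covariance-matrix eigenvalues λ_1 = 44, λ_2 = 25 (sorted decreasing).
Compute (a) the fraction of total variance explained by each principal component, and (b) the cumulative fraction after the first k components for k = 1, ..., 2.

Step 1 — total variance = trace(Sigma) = Σ λ_i = 44 + 25 = 69.

Step 2 — fraction explained by component i = λ_i / Σ λ:
  PC1: 44/69 = 0.6377
  PC2: 25/69 = 0.3623

Step 3 — cumulative fraction after k components = (λ_1 + ... + λ_k) / Σ λ:
  k = 1: 44/69 = 0.6377
  k = 2: (44 + 25)/69 = 69/69 = 1

Summary (fraction, with percent):

explained: PC1 0.6377 (63.77%), PC2 0.3623 (36.23%);  cumulative: 0.6377, 1


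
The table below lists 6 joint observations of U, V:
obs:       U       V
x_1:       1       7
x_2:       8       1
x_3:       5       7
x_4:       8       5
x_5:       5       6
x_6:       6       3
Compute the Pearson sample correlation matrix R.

Step 1 — column means:
  mean(U) = (1 + 8 + 5 + 8 + 5 + 6) / 6 = 33/6 = 5.5
  mean(V) = (7 + 1 + 7 + 5 + 6 + 3) / 6 = 29/6 = 4.8333

Step 2 — sample variances and covariances s[i,j] = (1/(n-1)) · Σ_k (x_{k,i} - mean_i) · (x_{k,j} - mean_j), with n-1 = 5:
  s[U,U] = ((-4.5)·(-4.5) + (2.5)·(2.5) + (-0.5)·(-0.5) + (2.5)·(2.5) + (-0.5)·(-0.5) + (0.5)·(0.5)) / 5 = 33.5/5 = 6.7
  s[U,V] = ((-4.5)·(2.1667) + (2.5)·(-3.8333) + (-0.5)·(2.1667) + (2.5)·(0.1667) + (-0.5)·(1.1667) + (0.5)·(-1.8333)) / 5 = -21.5/5 = -4.3
  s[V,V] = ((2.1667)·(2.1667) + (-3.8333)·(-3.8333) + (2.1667)·(2.1667) + (0.1667)·(0.1667) + (1.1667)·(1.1667) + (-1.8333)·(-1.8333)) / 5 = 28.8333/5 = 5.7667
  Sample standard deviations s_i = √(s[i,i]):
  s(U) = √(6.7) = 2.5884
  s(V) = √(5.7667) = 2.4014

Step 3 — r_{ij} = s_{ij} / (s_i · s_j):
  r[U,U] = 1 (diagonal).
  r[U,V] = -4.3 / (2.5884 · 2.4014) = -4.3 / 6.2158 = -0.6918
  r[V,V] = 1 (diagonal).

R is symmetric with unit diagonal. Assembling:

R = [[1, -0.6918],
 [-0.6918, 1]]


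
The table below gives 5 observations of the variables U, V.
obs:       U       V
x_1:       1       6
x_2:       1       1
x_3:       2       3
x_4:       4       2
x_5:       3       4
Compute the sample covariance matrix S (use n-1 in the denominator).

Step 1 — column means:
  mean(U) = (1 + 1 + 2 + 4 + 3) / 5 = 11/5 = 2.2
  mean(V) = (6 + 1 + 3 + 2 + 4) / 5 = 16/5 = 3.2

Step 2 — sample covariance S[i,j] = (1/(n-1)) · Σ_k (x_{k,i} - mean_i) · (x_{k,j} - mean_j), with n-1 = 4.
  S[U,U] = ((-1.2)·(-1.2) + (-1.2)·(-1.2) + (-0.2)·(-0.2) + (1.8)·(1.8) + (0.8)·(0.8)) / 4 = 6.8/4 = 1.7
  S[U,V] = ((-1.2)·(2.8) + (-1.2)·(-2.2) + (-0.2)·(-0.2) + (1.8)·(-1.2) + (0.8)·(0.8)) / 4 = -2.2/4 = -0.55
  S[V,V] = ((2.8)·(2.8) + (-2.2)·(-2.2) + (-0.2)·(-0.2) + (-1.2)·(-1.2) + (0.8)·(0.8)) / 4 = 14.8/4 = 3.7

S is symmetric (S[j,i] = S[i,j]). Assembling:

S = [[1.7, -0.55],
 [-0.55, 3.7]]


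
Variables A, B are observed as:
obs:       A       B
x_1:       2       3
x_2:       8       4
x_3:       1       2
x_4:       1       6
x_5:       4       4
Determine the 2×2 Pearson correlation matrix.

Step 1 — column means:
  mean(A) = (2 + 8 + 1 + 1 + 4) / 5 = 16/5 = 3.2
  mean(B) = (3 + 4 + 2 + 6 + 4) / 5 = 19/5 = 3.8

Step 2 — sample variances and covariances s[i,j] = (1/(n-1)) · Σ_k (x_{k,i} - mean_i) · (x_{k,j} - mean_j), with n-1 = 4:
  s[A,A] = ((-1.2)·(-1.2) + (4.8)·(4.8) + (-2.2)·(-2.2) + (-2.2)·(-2.2) + (0.8)·(0.8)) / 4 = 34.8/4 = 8.7
  s[A,B] = ((-1.2)·(-0.8) + (4.8)·(0.2) + (-2.2)·(-1.8) + (-2.2)·(2.2) + (0.8)·(0.2)) / 4 = 1.2/4 = 0.3
  s[B,B] = ((-0.8)·(-0.8) + (0.2)·(0.2) + (-1.8)·(-1.8) + (2.2)·(2.2) + (0.2)·(0.2)) / 4 = 8.8/4 = 2.2
  Sample standard deviations s_i = √(s[i,i]):
  s(A) = √(8.7) = 2.9496
  s(B) = √(2.2) = 1.4832

Step 3 — r_{ij} = s_{ij} / (s_i · s_j):
  r[A,A] = 1 (diagonal).
  r[A,B] = 0.3 / (2.9496 · 1.4832) = 0.3 / 4.3749 = 0.0686
  r[B,B] = 1 (diagonal).

R is symmetric with unit diagonal. Assembling:

R = [[1, 0.0686],
 [0.0686, 1]]


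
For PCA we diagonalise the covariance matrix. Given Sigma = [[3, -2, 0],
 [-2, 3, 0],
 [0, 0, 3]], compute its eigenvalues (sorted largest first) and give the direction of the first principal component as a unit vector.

Step 1 — characteristic polynomial p(λ) = det(λI - Sigma) = λ³ - tr·λ² + c_1·λ - det, where tr = trace, c_1 = sum of the principal 2×2 minors, det = det(Sigma):
  tr = 3 + 3 + 3 = 9,
  c_1 = (3·3 - (-2)²) + (3·3 - (0)²) + (3·3 - (0)²) = 5 + 9 + 9 = 23,
  det = 3·(3·3 - (0)²) - (-2)·((-2)·3 - (0)·(0)) + (0)·((-2)·(0) - 3·(0)) = 3·(9) - (-2)·(-6) + (0)·(0) = 15.
  So p(λ) = λ³ - 9λ² + 23λ - 15.
Step 2 — look for an integer root (rational root theorem: any rational root is an integer divisor of 15). Testing λ = 1:
  p(1) = 1 - 9 + 23 - 15 = 0  ✓
  Dividing out (λ - 1): p(λ) = (λ - 1)(λ² - 8λ + 15).
Step 3 — remaining eigenvalues from the quadratic λ² - 8λ + 15 = 0:
  Δ = 8² - 4·15 = 64 - 60 = 4,  λ = (8 ± √4)/2 = (8 ± 2)/2 = 5 or 3.
  Sorted: λ_1 = 5,  λ_2 = 3,  λ_3 = 1  (check: sum = 9 = tr ✓).

Step 4 — unit eigenvector for λ_1 = 5: v spans the null space of (Sigma - λ_1 I), whose rows are
  r_1 = (-2, -2, 0),  r_2 = (-2, -2, 0),  r_3 = (0, 0, -2).
  v is orthogonal to every row, so take v ∝ r_1 × r_3 = ((-2)·(-2) - (0)·(0), (0)·(0) - (-2)·(-2), (-2)·(0) - (-2)·(0)) = (4, -4, 0).
  Rescale (divide by 4): u = (1, -1, 0).
  ||u|| = √((1)² + (-1)² + (0)²) = √(2) ≈ 1.4142,  v_1 = u/||u|| ≈ (0.7071, -0.7071, 0) (||v_1|| = 1).

λ_1 = 5,  λ_2 = 3,  λ_3 = 1;  v_1 ≈ (0.7071, -0.7071, 0)


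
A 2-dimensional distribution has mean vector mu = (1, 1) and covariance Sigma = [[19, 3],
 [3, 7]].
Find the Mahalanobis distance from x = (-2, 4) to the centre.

Step 1 — centre the observation: (x - mu) = (-3, 3).

Step 2 — invert Sigma. det(Sigma) = 19·7 - (3)² = 124.
  Sigma^{-1} = (1/det) · [[d, -b], [-b, a]] = [[0.0565, -0.0242],
 [-0.0242, 0.1532]].

Step 3 — form the quadratic (x - mu)^T · Sigma^{-1} · (x - mu):
  Sigma^{-1} · (x - mu) = (-0.2419, 0.5323).
  (x - mu)^T · [Sigma^{-1} · (x - mu)] = (-3)·(-0.2419) + (3)·(0.5323) = 2.3226.

Step 4 — take square root: d = √(2.3226) ≈ 1.524.

d(x, mu) = √(2.3226) ≈ 1.524
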